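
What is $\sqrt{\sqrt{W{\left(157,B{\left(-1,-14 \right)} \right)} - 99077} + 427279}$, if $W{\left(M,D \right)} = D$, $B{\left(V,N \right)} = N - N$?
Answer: $\sqrt{427279 + i \sqrt{99077}} \approx 653.67 + 0.241 i$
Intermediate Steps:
$B{\left(V,N \right)} = 0$
$\sqrt{\sqrt{W{\left(157,B{\left(-1,-14 \right)} \right)} - 99077} + 427279} = \sqrt{\sqrt{0 - 99077} + 427279} = \sqrt{\sqrt{-99077} + 427279} = \sqrt{i \sqrt{99077} + 427279} = \sqrt{427279 + i \sqrt{99077}}$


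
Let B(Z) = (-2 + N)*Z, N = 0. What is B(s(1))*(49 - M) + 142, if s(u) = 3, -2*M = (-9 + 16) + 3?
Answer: -182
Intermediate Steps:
M = -5 (M = -((-9 + 16) + 3)/2 = -(7 + 3)/2 = -½*10 = -5)
B(Z) = -2*Z (B(Z) = (-2 + 0)*Z = -2*Z)
B(s(1))*(49 - M) + 142 = (-2*3)*(49 - 1*(-5)) + 142 = -6*(49 + 5) + 142 = -6*54 + 142 = -324 + 142 = -182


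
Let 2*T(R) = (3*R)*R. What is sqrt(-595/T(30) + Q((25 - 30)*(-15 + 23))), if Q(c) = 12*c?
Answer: I*sqrt(3891570)/90 ≈ 21.919*I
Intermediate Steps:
T(R) = 3*R**2/2 (T(R) = ((3*R)*R)/2 = (3*R**2)/2 = 3*R**2/2)
sqrt(-595/T(30) + Q((25 - 30)*(-15 + 23))) = sqrt(-595/((3/2)*30**2) + 12*((25 - 30)*(-15 + 23))) = sqrt(-595/((3/2)*900) + 12*(-5*8)) = sqrt(-595/1350 + 12*(-40)) = sqrt(-595*1/1350 - 480) = sqrt(-119/270 - 480) = sqrt(-129719/270) = I*sqrt(3891570)/90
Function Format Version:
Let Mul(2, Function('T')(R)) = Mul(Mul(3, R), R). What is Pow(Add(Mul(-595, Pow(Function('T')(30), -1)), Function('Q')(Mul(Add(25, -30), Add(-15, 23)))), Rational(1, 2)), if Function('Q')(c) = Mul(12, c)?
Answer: Mul(Rational(1, 90), I, Pow(3891570, Rational(1, 2))) ≈ Mul(21.919, I)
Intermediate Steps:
Function('T')(R) = Mul(Rational(3, 2), Pow(R, 2)) (Function('T')(R) = Mul(Rational(1, 2), Mul(Mul(3, R), R)) = Mul(Rational(1, 2), Mul(3, Pow(R, 2))) = Mul(Rational(3, 2), Pow(R, 2)))
Pow(Add(Mul(-595, Pow(Function('T')(30), -1)), Function('Q')(Mul(Add(25, -30), Add(-15, 23)))), Rational(1, 2)) = Pow(Add(Mul(-595, Pow(Mul(Rational(3, 2), Pow(30, 2)), -1)), Mul(12, Mul(Add(25, -30), Add(-15, 23)))), Rational(1, 2)) = Pow(Add(Mul(-595, Pow(Mul(Rational(3, 2), 900), -1)), Mul(12, Mul(-5, 8))), Rational(1, 2)) = Pow(Add(Mul(-595, Pow(1350, -1)), Mul(12, -40)), Rational(1, 2)) = Pow(Add(Mul(-595, Rational(1, 1350)), -480), Rational(1, 2)) = Pow(Add(Rational(-119, 270), -480), Rational(1, 2)) = Pow(Rational(-129719, 270), Rational(1, 2)) = Mul(Rational(1, 90), I, Pow(3891570, Rational(1, 2)))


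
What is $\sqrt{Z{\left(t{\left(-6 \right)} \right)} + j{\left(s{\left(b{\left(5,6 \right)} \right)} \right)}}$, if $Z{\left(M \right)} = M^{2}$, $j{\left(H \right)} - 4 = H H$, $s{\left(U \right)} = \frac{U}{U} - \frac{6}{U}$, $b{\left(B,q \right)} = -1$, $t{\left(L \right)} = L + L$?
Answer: $\sqrt{197} \approx 14.036$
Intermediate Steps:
$t{\left(L \right)} = 2 L$
$s{\left(U \right)} = 1 - \frac{6}{U}$
$j{\left(H \right)} = 4 + H^{2}$ ($j{\left(H \right)} = 4 + H H = 4 + H^{2}$)
$\sqrt{Z{\left(t{\left(-6 \right)} \right)} + j{\left(s{\left(b{\left(5,6 \right)} \right)} \right)}} = \sqrt{\left(2 \left(-6\right)\right)^{2} + \left(4 + \left(\frac{-6 - 1}{-1}\right)^{2}\right)} = \sqrt{\left(-12\right)^{2} + \left(4 + \left(\left(-1\right) \left(-7\right)\right)^{2}\right)} = \sqrt{144 + \left(4 + 7^{2}\right)} = \sqrt{144 + \left(4 + 49\right)} = \sqrt{144 + 53} = \sqrt{197}$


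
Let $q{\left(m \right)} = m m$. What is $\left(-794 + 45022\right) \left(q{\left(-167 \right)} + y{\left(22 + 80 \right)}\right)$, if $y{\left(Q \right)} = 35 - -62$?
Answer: $1237764808$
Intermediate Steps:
$q{\left(m \right)} = m^{2}$
$y{\left(Q \right)} = 97$ ($y{\left(Q \right)} = 35 + 62 = 97$)
$\left(-794 + 45022\right) \left(q{\left(-167 \right)} + y{\left(22 + 80 \right)}\right) = \left(-794 + 45022\right) \left(\left(-167\right)^{2} + 97\right) = 44228 \left(27889 + 97\right) = 44228 \cdot 27986 = 1237764808$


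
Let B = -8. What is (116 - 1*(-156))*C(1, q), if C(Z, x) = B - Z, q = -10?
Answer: -2448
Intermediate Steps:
C(Z, x) = -8 - Z
(116 - 1*(-156))*C(1, q) = (116 - 1*(-156))*(-8 - 1*1) = (116 + 156)*(-8 - 1) = 272*(-9) = -2448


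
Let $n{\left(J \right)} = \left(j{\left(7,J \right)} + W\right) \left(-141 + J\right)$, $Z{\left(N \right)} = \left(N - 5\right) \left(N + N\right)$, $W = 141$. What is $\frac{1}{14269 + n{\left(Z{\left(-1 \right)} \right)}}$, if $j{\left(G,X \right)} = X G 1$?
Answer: $- \frac{1}{14756} \approx -6.7769 \cdot 10^{-5}$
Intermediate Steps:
$j{\left(G,X \right)} = G X$ ($j{\left(G,X \right)} = G X 1 = G X$)
$Z{\left(N \right)} = 2 N \left(-5 + N\right)$ ($Z{\left(N \right)} = \left(-5 + N\right) 2 N = 2 N \left(-5 + N\right)$)
$n{\left(J \right)} = \left(-141 + J\right) \left(141 + 7 J\right)$ ($n{\left(J \right)} = \left(7 J + 141\right) \left(-141 + J\right) = \left(141 + 7 J\right) \left(-141 + J\right) = \left(-141 + J\right) \left(141 + 7 J\right)$)
$\frac{1}{14269 + n{\left(Z{\left(-1 \right)} \right)}} = \frac{1}{14269 - \left(19881 - 7 \cdot 4 \left(-5 - 1\right)^{2} + 846 \cdot 2 \left(-1\right) \left(-5 - 1\right)\right)} = \frac{1}{14269 - \left(19881 - 1008 + 846 \cdot 2 \left(-1\right) \left(-6\right)\right)} = \frac{1}{14269 - \left(30033 - 1008\right)} = \frac{1}{14269 - 29025} = \frac{1}{-14756} = - \frac{1}{14756}$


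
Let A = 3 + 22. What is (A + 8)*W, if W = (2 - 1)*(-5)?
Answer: -165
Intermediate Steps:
A = 25
W = -5 (W = 1*(-5) = -5)
(A + 8)*W = (25 + 8)*(-5) = 33*(-5) = -165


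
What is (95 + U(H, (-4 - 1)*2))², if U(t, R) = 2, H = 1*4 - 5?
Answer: 9409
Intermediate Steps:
H = -1 (H = 4 - 5 = -1)
(95 + U(H, (-4 - 1)*2))² = (95 + 2)² = 97² = 9409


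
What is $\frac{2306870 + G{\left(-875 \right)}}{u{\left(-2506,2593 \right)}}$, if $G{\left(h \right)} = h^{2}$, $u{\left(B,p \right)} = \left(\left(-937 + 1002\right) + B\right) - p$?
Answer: $- \frac{1024165}{1678} \approx -610.35$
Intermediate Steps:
$u{\left(B,p \right)} = 65 + B - p$ ($u{\left(B,p \right)} = \left(65 + B\right) - p = 65 + B - p$)
$\frac{2306870 + G{\left(-875 \right)}}{u{\left(-2506,2593 \right)}} = \frac{2306870 + \left(-875\right)^{2}}{65 - 2506 - 2593} = \frac{2306870 + 765625}{65 - 2506 - 2593} = \frac{3072495}{-5034} = 3072495 \left(- \frac{1}{5034}\right) = - \frac{1024165}{1678}$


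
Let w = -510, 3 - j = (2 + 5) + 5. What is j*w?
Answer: 4590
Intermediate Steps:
j = -9 (j = 3 - ((2 + 5) + 5) = 3 - (7 + 5) = 3 - 1*12 = 3 - 12 = -9)
j*w = -9*(-510) = 4590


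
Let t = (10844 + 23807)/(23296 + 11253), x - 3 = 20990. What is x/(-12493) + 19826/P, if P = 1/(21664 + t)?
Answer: 185394170509907609/431620657 ≈ 4.2953e+8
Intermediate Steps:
x = 20993 (x = 3 + 20990 = 20993)
t = 34651/34549 ≈ 1.0030
P = 34549/748504187 (P = 1/(21664 + 34651/34549) = 1/(748504187/34549) = 34549/748504187 ≈ 4.6157e-5)
x/(-12493) + 19826/P = 20993/(-12493) + 19826/(34549/748504187) = 20993*(-1/12493) + 19826*(748504187/34549) = -20993/12493 + 14839844011462/34549 = 185394170509907609/431620657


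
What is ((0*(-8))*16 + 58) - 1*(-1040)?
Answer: 1098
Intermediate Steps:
((0*(-8))*16 + 58) - 1*(-1040) = (0*16 + 58) + 1040 = (0 + 58) + 1040 = 58 + 1040 = 1098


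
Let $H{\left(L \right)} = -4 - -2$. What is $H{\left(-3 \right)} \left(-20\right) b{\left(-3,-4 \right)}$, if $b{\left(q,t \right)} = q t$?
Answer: $480$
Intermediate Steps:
$H{\left(L \right)} = -2$ ($H{\left(L \right)} = -4 + 2 = -2$)
$H{\left(-3 \right)} \left(-20\right) b{\left(-3,-4 \right)} = \left(-2\right) \left(-20\right) \left(\left(-3\right) \left(-4\right)\right) = 40 \cdot 12 = 480$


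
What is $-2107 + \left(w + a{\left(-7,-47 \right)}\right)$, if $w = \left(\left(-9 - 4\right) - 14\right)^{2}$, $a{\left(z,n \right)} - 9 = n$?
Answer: $-1416$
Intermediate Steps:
$a{\left(z,n \right)} = 9 + n$
$w = 729$ ($w = \left(-13 - 14\right)^{2} = \left(-27\right)^{2} = 729$)
$-2107 + \left(w + a{\left(-7,-47 \right)}\right) = -2107 + \left(729 + \left(9 - 47\right)\right) = -2107 + \left(729 - 38\right) = -2107 + 691 = -1416$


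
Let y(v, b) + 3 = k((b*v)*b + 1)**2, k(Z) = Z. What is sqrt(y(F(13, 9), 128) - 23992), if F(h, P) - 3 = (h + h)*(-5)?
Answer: sqrt(4329591284294) ≈ 2.0808e+6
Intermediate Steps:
F(h, P) = 3 - 10*h (F(h, P) = 3 + (h + h)*(-5) = 3 + (2*h)*(-5) = 3 - 10*h)
y(v, b) = -3 + (1 + v*b**2)**2 (y(v, b) = -3 + ((b*v)*b + 1)**2 = -3 + (v*b**2 + 1)**2 = -3 + (1 + v*b**2)**2)
sqrt(y(F(13, 9), 128) - 23992) = sqrt((-3 + (1 + (3 - 10*13)*128**2)**2) - 23992) = sqrt((-3 + (1 + (3 - 130)*16384)**2) - 23992) = sqrt((-3 + (1 - 127*16384)**2) - 23992) = sqrt((-3 + (1 - 2080768)**2) - 23992) = sqrt((-3 + (-2080767)**2) - 23992) = sqrt((-3 + 4329591308289) - 23992) = sqrt(4329591308286 - 23992) = sqrt(4329591284294)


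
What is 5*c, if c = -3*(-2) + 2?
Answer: 40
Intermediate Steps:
c = 8 (c = 6 + 2 = 8)
5*c = 5*8 = 40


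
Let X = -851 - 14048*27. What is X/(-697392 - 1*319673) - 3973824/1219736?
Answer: -63892112953/22152692765 ≈ -2.8842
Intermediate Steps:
X = -380147 (X = -851 - 439*864 = -851 - 379296 = -380147)
X/(-697392 - 1*319673) - 3973824/1219736 = -380147/(-697392 - 1*319673) - 3973824/1219736 = -380147/(-697392 - 319673) - 3973824*1/1219736 = -380147/(-1017065) - 496728/152467 = -380147*(-1/1017065) - 496728/152467 = 380147/1017065 - 496728/152467 = -63892112953/22152692765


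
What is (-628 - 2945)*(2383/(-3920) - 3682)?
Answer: 51579195579/3920 ≈ 1.3158e+7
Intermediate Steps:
(-628 - 2945)*(2383/(-3920) - 3682) = -3573*(2383*(-1/3920) - 3682) = -3573*(-2383/3920 - 3682) = -3573*(-14435823/3920) = 51579195579/3920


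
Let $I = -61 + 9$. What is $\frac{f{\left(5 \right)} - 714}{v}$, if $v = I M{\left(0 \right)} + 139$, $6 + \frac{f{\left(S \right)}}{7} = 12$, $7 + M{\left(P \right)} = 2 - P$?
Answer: $- \frac{32}{19} \approx -1.6842$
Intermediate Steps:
$M{\left(P \right)} = -5 - P$ ($M{\left(P \right)} = -7 - \left(-2 + P\right) = -5 - P$)
$I = -52$
$f{\left(S \right)} = 42$ ($f{\left(S \right)} = -42 + 7 \cdot 12 = -42 + 84 = 42$)
$v = 399$ ($v = - 52 \left(-5 - 0\right) + 139 = - 52 \left(-5 + 0\right) + 139 = \left(-52\right) \left(-5\right) + 139 = 260 + 139 = 399$)
$\frac{f{\left(5 \right)} - 714}{v} = \frac{42 - 714}{399} = \left(42 - 714\right) \frac{1}{399} = \left(-672\right) \frac{1}{399} = - \frac{32}{19}$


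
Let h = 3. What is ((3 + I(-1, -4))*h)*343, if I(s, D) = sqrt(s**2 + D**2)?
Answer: 3087 + 1029*sqrt(17) ≈ 7329.7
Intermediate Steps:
I(s, D) = sqrt(D**2 + s**2)
((3 + I(-1, -4))*h)*343 = ((3 + sqrt((-4)**2 + (-1)**2))*3)*343 = ((3 + sqrt(16 + 1))*3)*343 = ((3 + sqrt(17))*3)*343 = (9 + 3*sqrt(17))*343 = 3087 + 1029*sqrt(17)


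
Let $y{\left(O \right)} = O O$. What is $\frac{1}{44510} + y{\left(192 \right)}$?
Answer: $\frac{1640816641}{44510} \approx 36864.0$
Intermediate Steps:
$y{\left(O \right)} = O^{2}$
$\frac{1}{44510} + y{\left(192 \right)} = \frac{1}{44510} + 192^{2} = \frac{1}{44510} + 36864 = \frac{1640816641}{44510}$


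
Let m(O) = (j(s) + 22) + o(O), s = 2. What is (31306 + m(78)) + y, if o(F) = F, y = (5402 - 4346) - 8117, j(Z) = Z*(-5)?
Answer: 24335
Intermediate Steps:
j(Z) = -5*Z
y = -7061 (y = 1056 - 8117 = -7061)
m(O) = 12 + O (m(O) = (-5*2 + 22) + O = (-10 + 22) + O = 12 + O)
(31306 + m(78)) + y = (31306 + (12 + 78)) - 7061 = (31306 + 90) - 7061 = 31396 - 7061 = 24335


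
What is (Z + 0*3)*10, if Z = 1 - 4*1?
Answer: -30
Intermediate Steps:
Z = -3 (Z = 1 - 4 = -3)
(Z + 0*3)*10 = (-3 + 0*3)*10 = (-3 + 0)*10 = -3*10 = -30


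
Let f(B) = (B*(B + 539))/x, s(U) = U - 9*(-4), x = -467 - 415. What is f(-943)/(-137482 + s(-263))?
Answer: 190486/60729669 ≈ 0.0031366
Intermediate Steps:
x = -882
s(U) = 36 + U (s(U) = U + 36 = 36 + U)
f(B) = -B*(539 + B)/882 (f(B) = (B*(B + 539))/(-882) = (B*(539 + B))*(-1/882) = -B*(539 + B)/882)
f(-943)/(-137482 + s(-263)) = (-1/882*(-943)*(539 - 943))/(-137482 + (36 - 263)) = (-1/882*(-943)*(-404))/(-137482 - 227) = -190486/441/(-137709) = -190486/441*(-1/137709) = 190486/60729669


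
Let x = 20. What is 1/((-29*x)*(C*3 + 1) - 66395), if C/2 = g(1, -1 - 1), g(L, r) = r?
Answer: -1/60015 ≈ -1.6662e-5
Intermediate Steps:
C = -4 (C = 2*(-1 - 1) = 2*(-2) = -4)
1/((-29*x)*(C*3 + 1) - 66395) = 1/((-29*20)*(-4*3 + 1) - 66395) = 1/(-580*(-12 + 1) - 66395) = 1/(-580*(-11) - 66395) = 1/(6380 - 66395) = 1/(-60015) = -1/60015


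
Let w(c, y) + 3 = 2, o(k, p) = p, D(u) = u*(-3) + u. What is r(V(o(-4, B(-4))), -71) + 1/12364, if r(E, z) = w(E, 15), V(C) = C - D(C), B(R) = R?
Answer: -12363/12364 ≈ -0.99992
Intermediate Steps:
D(u) = -2*u (D(u) = -3*u + u = -2*u)
w(c, y) = -1 (w(c, y) = -3 + 2 = -1)
V(C) = 3*C (V(C) = C - (-2)*C = C + 2*C = 3*C)
r(E, z) = -1
r(V(o(-4, B(-4))), -71) + 1/12364 = -1 + 1/12364 = -12363/12364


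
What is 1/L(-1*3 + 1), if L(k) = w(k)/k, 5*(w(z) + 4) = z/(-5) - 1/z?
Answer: 100/191 ≈ 0.52356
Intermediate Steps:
w(z) = -4 - 1/(5*z) - z/25 (w(z) = -4 + (z/(-5) - 1/z)/5 = -4 + (z*(-1/5) - 1/z)/5 = -4 + (-z/5 - 1/z)/5 = -4 + (-1/z - z/5)/5 = -4 + (-1/(5*z) - z/25) = -4 - 1/(5*z) - z/25)
L(k) = (-5 - k*(100 + k))/(25*k**2) (L(k) = ((-5 - k*(100 + k))/(25*k))/k = (-5 - k*(100 + k))/(25*k**2))
1/L(-1*3 + 1) = 1/((-5 - (-1*3 + 1)*(100 + (-1*3 + 1)))/(25*(-1*3 + 1)**2)) = 1/((-5 - (-3 + 1)*(100 + (-3 + 1)))/(25*(-3 + 1)**2)) = 1/((1/25)*(-5 - 1*(-2)*(100 - 2))/(-2)**2) = 1/((1/25)*(1/4)*(-5 - 1*(-2)*98)) = 1/((1/25)*(1/4)*(-5 + 196)) = 1/((1/25)*(1/4)*191) = 1/(191/100) = 100/191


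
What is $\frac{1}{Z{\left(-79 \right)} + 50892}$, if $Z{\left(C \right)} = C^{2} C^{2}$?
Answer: $\frac{1}{39000973} \approx 2.564 \cdot 10^{-8}$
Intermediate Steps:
$Z{\left(C \right)} = C^{4}$
$\frac{1}{Z{\left(-79 \right)} + 50892} = \frac{1}{\left(-79\right)^{4} + 50892} = \frac{1}{38950081 + 50892} = \frac{1}{39000973}$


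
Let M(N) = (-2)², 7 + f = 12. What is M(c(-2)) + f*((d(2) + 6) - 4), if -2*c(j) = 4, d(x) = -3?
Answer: -1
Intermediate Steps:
f = 5 (f = -7 + 12 = 5)
c(j) = -2 (c(j) = -½*4 = -2)
M(N) = 4
M(c(-2)) + f*((d(2) + 6) - 4) = 4 + 5*((-3 + 6) - 4) = 4 + 5*(3 - 4) = 4 + 5*(-1) = 4 - 5 = -1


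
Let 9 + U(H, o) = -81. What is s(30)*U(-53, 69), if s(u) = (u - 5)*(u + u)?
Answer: -135000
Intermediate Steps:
U(H, o) = -90 (U(H, o) = -9 - 81 = -90)
s(u) = 2*u*(-5 + u) (s(u) = (-5 + u)*(2*u) = 2*u*(-5 + u))
s(30)*U(-53, 69) = (2*30*(-5 + 30))*(-90) = (2*30*25)*(-90) = 1500*(-90) = -135000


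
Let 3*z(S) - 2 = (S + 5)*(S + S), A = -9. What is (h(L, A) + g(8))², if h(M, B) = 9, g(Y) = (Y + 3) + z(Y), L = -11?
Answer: 8100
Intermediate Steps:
z(S) = ⅔ + 2*S*(5 + S)/3 (z(S) = ⅔ + ((S + 5)*(S + S))/3 = ⅔ + ((5 + S)*(2*S))/3 = ⅔ + (2*S*(5 + S))/3 = ⅔ + 2*S*(5 + S)/3)
g(Y) = 11/3 + 2*Y²/3 + 13*Y/3 (g(Y) = (Y + 3) + (⅔ + 2*Y²/3 + 10*Y/3) = (3 + Y) + (⅔ + 2*Y²/3 + 10*Y/3) = 11/3 + 2*Y²/3 + 13*Y/3)
(h(L, A) + g(8))² = (9 + (11/3 + (⅔)*8² + (13/3)*8))² = (9 + (11/3 + (⅔)*64 + 104/3))² = (9 + (11/3 + 128/3 + 104/3))² = (9 + 81)² = 90² = 8100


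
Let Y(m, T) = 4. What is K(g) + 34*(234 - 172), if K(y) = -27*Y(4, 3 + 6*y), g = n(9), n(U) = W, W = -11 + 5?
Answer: 2000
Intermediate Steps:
W = -6
n(U) = -6
g = -6
K(y) = -108 (K(y) = -27*4 = -108)
K(g) + 34*(234 - 172) = -108 + 34*(234 - 172) = -108 + 34*62 = -108 + 2108 = 2000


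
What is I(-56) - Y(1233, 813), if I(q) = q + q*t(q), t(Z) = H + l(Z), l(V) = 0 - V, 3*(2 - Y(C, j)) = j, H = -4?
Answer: -2699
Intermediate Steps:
Y(C, j) = 2 - j/3
l(V) = -V
t(Z) = -4 - Z
I(q) = q + q*(-4 - q)
I(-56) - Y(1233, 813) = -1*(-56)*(3 - 56) - (2 - ⅓*813) = -1*(-56)*(-53) - (2 - 271) = -2968 - 1*(-269) = -2968 + 269 = -2699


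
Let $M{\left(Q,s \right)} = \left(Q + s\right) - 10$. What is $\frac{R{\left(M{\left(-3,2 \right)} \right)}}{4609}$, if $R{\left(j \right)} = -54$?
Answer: $- \frac{54}{4609} \approx -0.011716$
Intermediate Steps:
$M{\left(Q,s \right)} = -10 + Q + s$
$\frac{R{\left(M{\left(-3,2 \right)} \right)}}{4609} = - \frac{54}{4609}$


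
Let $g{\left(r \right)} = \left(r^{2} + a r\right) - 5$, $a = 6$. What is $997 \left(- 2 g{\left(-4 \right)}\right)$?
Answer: $25922$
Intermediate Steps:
$g{\left(r \right)} = -5 + r^{2} + 6 r$ ($g{\left(r \right)} = \left(r^{2} + 6 r\right) - 5 = -5 + r^{2} + 6 r$)
$997 \left(- 2 g{\left(-4 \right)}\right) = 997 \left(- 2 \left(-5 + \left(-4\right)^{2} + 6 \left(-4\right)\right)\right) = 997 \left(- 2 \left(-5 + 16 - 24\right)\right) = 997 \left(\left(-2\right) \left(-13\right)\right) = 997 \cdot 26 = 25922$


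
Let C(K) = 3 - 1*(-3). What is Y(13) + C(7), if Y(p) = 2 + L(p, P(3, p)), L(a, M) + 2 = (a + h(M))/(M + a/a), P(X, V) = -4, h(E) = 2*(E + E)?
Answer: 7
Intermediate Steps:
h(E) = 4*E (h(E) = 2*(2*E) = 4*E)
C(K) = 6 (C(K) = 3 + 3 = 6)
L(a, M) = -2 + (a + 4*M)/(1 + M) (L(a, M) = -2 + (a + 4*M)/(M + a/a) = -2 + (a + 4*M)/(M + 1) = -2 + (a + 4*M)/(1 + M))
Y(p) = 16/3 - p/3 (Y(p) = 2 + (-2 + p + 2*(-4))/(1 - 4) = 2 + (-2 + p - 8)/(-3) = 2 - (-10 + p)/3 = 2 + (10/3 - p/3) = 16/3 - p/3)
Y(13) + C(7) = (16/3 - 1/3*13) + 6 = (16/3 - 13/3) + 6 = 1 + 6 = 7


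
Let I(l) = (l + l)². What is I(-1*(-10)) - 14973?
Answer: -14573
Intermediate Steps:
I(l) = 4*l² (I(l) = (2*l)² = 4*l²)
I(-1*(-10)) - 14973 = 4*(-1*(-10))² - 14973 = 4*10² - 14973 = 4*100 - 14973 = 400 - 14973 = -14573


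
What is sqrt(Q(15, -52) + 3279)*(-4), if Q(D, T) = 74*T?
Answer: -4*I*sqrt(569) ≈ -95.415*I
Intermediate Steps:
sqrt(Q(15, -52) + 3279)*(-4) = sqrt(74*(-52) + 3279)*(-4) = sqrt(-3848 + 3279)*(-4) = sqrt(-569)*(-4) = (I*sqrt(569))*(-4) = -4*I*sqrt(569)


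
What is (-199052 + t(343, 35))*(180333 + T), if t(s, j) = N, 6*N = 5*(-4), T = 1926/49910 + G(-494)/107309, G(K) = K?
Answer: -288379300702894635712/8033688285 ≈ -3.5896e+10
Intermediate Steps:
T = 91010797/2677896095 (T = 1926/49910 - 494/107309 = 1926*(1/49910) - 494*1/107309 = 963/24955 - 494/107309 = 91010797/2677896095 ≈ 0.033986)
N = -10/3 (N = (5*(-4))/6 = (⅙)*(-20) = -10/3 ≈ -3.3333)
t(s, j) = -10/3
(-199052 + t(343, 35))*(180333 + T) = (-199052 - 10/3)*(180333 + 91010797/2677896095) = -597166/3*482913127510432/2677896095 = -288379300702894635712/8033688285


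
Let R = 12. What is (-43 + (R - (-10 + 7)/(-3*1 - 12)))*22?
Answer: -3432/5 ≈ -686.40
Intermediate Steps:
(-43 + (R - (-10 + 7)/(-3*1 - 12)))*22 = (-43 + (12 - (-10 + 7)/(-3*1 - 12)))*22 = (-43 + (12 - (-3)/(-3 - 12)))*22 = (-43 + (12 - (-3)/(-15)))*22 = (-43 + (12 - (-3)*(-1)/15))*22 = (-43 + (12 - 1*⅕))*22 = (-43 + (12 - ⅕))*22 = (-43 + 59/5)*22 = -156/5*22 = -3432/5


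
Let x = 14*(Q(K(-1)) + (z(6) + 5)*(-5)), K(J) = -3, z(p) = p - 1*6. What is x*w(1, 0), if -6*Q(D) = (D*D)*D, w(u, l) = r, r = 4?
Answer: -1148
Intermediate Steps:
z(p) = -6 + p (z(p) = p - 6 = -6 + p)
w(u, l) = 4
Q(D) = -D³/6 (Q(D) = -D*D*D/6 = -D²*D/6 = -D³/6)
x = -287 (x = 14*(-⅙*(-3)³ + ((-6 + 6) + 5)*(-5)) = 14*(-⅙*(-27) + (0 + 5)*(-5)) = 14*(9/2 + 5*(-5)) = 14*(9/2 - 25) = 14*(-41/2) = -287)
x*w(1, 0) = -287*4 = -1148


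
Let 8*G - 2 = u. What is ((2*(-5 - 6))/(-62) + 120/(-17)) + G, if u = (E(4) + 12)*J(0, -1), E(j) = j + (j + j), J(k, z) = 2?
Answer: -957/2108 ≈ -0.45398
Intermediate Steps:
E(j) = 3*j (E(j) = j + 2*j = 3*j)
u = 48 (u = (3*4 + 12)*2 = (12 + 12)*2 = 24*2 = 48)
G = 25/4 (G = 1/4 + (1/8)*48 = 1/4 + 6 = 25/4 ≈ 6.2500)
((2*(-5 - 6))/(-62) + 120/(-17)) + G = ((2*(-5 - 6))/(-62) + 120/(-17)) + 25/4 = ((2*(-11))*(-1/62) + 120*(-1/17)) + 25/4 = (-22*(-1/62) - 120/17) + 25/4 = (11/31 - 120/17) + 25/4 = -3533/527 + 25/4 = -957/2108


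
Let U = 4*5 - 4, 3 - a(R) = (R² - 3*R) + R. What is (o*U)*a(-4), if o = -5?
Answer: 1680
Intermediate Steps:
a(R) = 3 - R² + 2*R (a(R) = 3 - ((R² - 3*R) + R) = 3 - (R² - 2*R) = 3 + (-R² + 2*R) = 3 - R² + 2*R)
U = 16 (U = 20 - 4 = 16)
(o*U)*a(-4) = (-5*16)*(3 - 1*(-4)² + 2*(-4)) = -80*(3 - 1*16 - 8) = -80*(3 - 16 - 8) = -80*(-21) = 1680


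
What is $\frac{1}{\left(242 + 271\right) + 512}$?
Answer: $\frac{1}{1025} \approx 0.00097561$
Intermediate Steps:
$\frac{1}{\left(242 + 271\right) + 512} = \frac{1}{513 + 512} = \frac{1}{1025}$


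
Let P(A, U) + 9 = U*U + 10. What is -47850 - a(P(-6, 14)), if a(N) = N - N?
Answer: -47850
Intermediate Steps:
P(A, U) = 1 + U**2 (P(A, U) = -9 + (U*U + 10) = -9 + (U**2 + 10) = -9 + (10 + U**2) = 1 + U**2)
a(N) = 0
-47850 - a(P(-6, 14)) = -47850 - 1*0 = -47850 + 0 = -47850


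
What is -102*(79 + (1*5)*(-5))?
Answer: -5508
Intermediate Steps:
-102*(79 + (1*5)*(-5)) = -102*(79 + 5*(-5)) = -102*(79 - 25) = -102*54 = -5508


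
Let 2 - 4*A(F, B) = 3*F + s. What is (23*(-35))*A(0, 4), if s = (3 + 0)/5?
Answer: -1127/4 ≈ -281.75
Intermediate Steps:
s = 3/5 (s = 3*(1/5) = 3/5 ≈ 0.60000)
A(F, B) = 7/20 - 3*F/4 (A(F, B) = 1/2 - (3*F + 3/5)/4 = 1/2 - (3/5 + 3*F)/4 = 1/2 + (-3/20 - 3*F/4) = 7/20 - 3*F/4)
(23*(-35))*A(0, 4) = (23*(-35))*(7/20 - 3/4*0) = -805*(7/20 + 0) = -805*7/20 = -1127/4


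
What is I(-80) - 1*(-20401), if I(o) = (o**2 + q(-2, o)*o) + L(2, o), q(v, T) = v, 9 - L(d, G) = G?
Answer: 27050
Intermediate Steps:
L(d, G) = 9 - G
I(o) = 9 + o**2 - 3*o (I(o) = (o**2 - 2*o) + (9 - o) = 9 + o**2 - 3*o)
I(-80) - 1*(-20401) = (9 + (-80)**2 - 3*(-80)) - 1*(-20401) = (9 + 6400 + 240) + 20401 = 6649 + 20401 = 27050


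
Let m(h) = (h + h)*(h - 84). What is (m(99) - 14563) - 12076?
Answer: -23669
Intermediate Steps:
m(h) = 2*h*(-84 + h) (m(h) = (2*h)*(-84 + h) = 2*h*(-84 + h))
(m(99) - 14563) - 12076 = (2*99*(-84 + 99) - 14563) - 12076 = (2*99*15 - 14563) - 12076 = (2970 - 14563) - 12076 = -11593 - 12076 = -23669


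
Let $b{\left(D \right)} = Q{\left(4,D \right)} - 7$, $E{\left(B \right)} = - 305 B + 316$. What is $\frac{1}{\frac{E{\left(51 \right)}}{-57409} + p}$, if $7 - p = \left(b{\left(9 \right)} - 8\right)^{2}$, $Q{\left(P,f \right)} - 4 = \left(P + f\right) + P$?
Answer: $- \frac{57409}{1649622} \approx -0.034801$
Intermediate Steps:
$E{\left(B \right)} = 316 - 305 B$
$Q{\left(P,f \right)} = 4 + f + 2 P$ ($Q{\left(P,f \right)} = 4 + \left(\left(P + f\right) + P\right) = 4 + \left(f + 2 P\right) = 4 + f + 2 P$)
$b{\left(D \right)} = 5 + D$ ($b{\left(D \right)} = \left(4 + D + 2 \cdot 4\right) - 7 = \left(4 + D + 8\right) - 7 = \left(12 + D\right) - 7 = 5 + D$)
$p = -29$ ($p = 7 - \left(\left(5 + 9\right) - 8\right)^{2} = 7 - \left(14 - 8\right)^{2} = 7 - 6^{2} = 7 - 36 = -29$)
$\frac{1}{\frac{E{\left(51 \right)}}{-57409} + p} = \frac{1}{\frac{316 - 15555}{-57409} - 29} = \frac{1}{\left(316 - 15555\right) \left(- \frac{1}{57409}\right) - 29} = \frac{1}{\left(-15239\right) \left(- \frac{1}{57409}\right) - 29} = \frac{1}{\frac{15239}{57409} - 29} = \frac{1}{- \frac{1649622}{57409}} = - \frac{57409}{1649622}$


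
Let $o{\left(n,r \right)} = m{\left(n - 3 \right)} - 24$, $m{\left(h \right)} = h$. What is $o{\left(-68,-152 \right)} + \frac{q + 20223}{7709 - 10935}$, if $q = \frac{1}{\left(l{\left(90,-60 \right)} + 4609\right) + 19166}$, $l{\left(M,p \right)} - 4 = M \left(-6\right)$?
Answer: $- \frac{3796009314}{37484507} \approx -101.27$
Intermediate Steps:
$l{\left(M,p \right)} = 4 - 6 M$ ($l{\left(M,p \right)} = 4 + M \left(-6\right) = 4 - 6 M$)
$o{\left(n,r \right)} = -27 + n$ ($o{\left(n,r \right)} = \left(n - 3\right) - 24 = \left(-3 + n\right) - 24 = -27 + n$)
$q = \frac{1}{23239}$ ($q = \frac{1}{\left(\left(4 - 540\right) + 4609\right) + 19166} = \frac{1}{\left(-536 + 4609\right) + 19166} = \frac{1}{4073 + 19166} = \frac{1}{23239} \approx 4.3031 \cdot 10^{-5}$)
$o{\left(-68,-152 \right)} + \frac{q + 20223}{7709 - 10935} = \left(-27 - 68\right) + \frac{\frac{1}{23239} + 20223}{7709 - 10935} = -95 + \frac{469962298}{23239 \left(-3226\right)} = -95 + \frac{469962298}{23239} \left(- \frac{1}{3226}\right) = -95 - \frac{234981149}{37484507} = - \frac{3796009314}{37484507}$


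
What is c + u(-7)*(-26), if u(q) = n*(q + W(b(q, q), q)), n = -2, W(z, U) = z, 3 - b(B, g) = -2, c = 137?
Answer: 33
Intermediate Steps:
b(B, g) = 5 (b(B, g) = 3 - 1*(-2) = 3 + 2 = 5)
u(q) = -10 - 2*q (u(q) = -2*(q + 5) = -2*(5 + q) = -10 - 2*q)
c + u(-7)*(-26) = 137 + (-10 - 2*(-7))*(-26) = 137 + (-10 + 14)*(-26) = 137 + 4*(-26) = 137 - 104 = 33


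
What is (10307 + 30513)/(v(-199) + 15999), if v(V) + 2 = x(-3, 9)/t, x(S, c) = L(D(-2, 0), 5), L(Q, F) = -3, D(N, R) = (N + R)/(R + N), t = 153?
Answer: 1040910/407923 ≈ 2.5517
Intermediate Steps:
D(N, R) = 1 (D(N, R) = (N + R)/(N + R) = 1)
x(S, c) = -3
v(V) = -103/51 (v(V) = -2 - 3/153 = -2 - 3*1/153 = -2 - 1/51 = -103/51)
(10307 + 30513)/(v(-199) + 15999) = (10307 + 30513)/(-103/51 + 15999) = 40820/(815846/51) = 40820*(51/815846) = 1040910/407923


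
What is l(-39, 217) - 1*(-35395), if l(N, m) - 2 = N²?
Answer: 36918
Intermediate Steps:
l(N, m) = 2 + N²
l(-39, 217) - 1*(-35395) = (2 + (-39)²) - 1*(-35395) = (2 + 1521) + 35395 = 1523 + 35395 = 36918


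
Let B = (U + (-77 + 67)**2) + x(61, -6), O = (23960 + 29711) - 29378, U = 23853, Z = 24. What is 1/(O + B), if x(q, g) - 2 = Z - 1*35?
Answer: 1/48237 ≈ 2.0731e-5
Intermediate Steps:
x(q, g) = -9 (x(q, g) = 2 + (24 - 1*35) = 2 + (24 - 35) = 2 - 11 = -9)
O = 24293 (O = 53671 - 29378 = 24293)
B = 23944 (B = (23853 + (-77 + 67)**2) - 9 = (23853 + (-10)**2) - 9 = (23853 + 100) - 9 = 23953 - 9 = 23944)
1/(O + B) = 1/(24293 + 23944) = 1/48237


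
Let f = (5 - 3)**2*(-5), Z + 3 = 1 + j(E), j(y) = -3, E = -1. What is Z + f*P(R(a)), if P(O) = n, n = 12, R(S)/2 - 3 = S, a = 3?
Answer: -245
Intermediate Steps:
R(S) = 6 + 2*S
P(O) = 12
Z = -5 (Z = -3 + (1 - 3) = -3 - 2 = -5)
f = -20 (f = 2**2*(-5) = 4*(-5) = -20)
Z + f*P(R(a)) = -5 - 20*12 = -5 - 240 = -245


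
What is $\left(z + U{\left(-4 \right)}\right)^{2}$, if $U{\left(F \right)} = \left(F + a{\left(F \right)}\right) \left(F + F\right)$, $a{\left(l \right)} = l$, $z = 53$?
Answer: $13689$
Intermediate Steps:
$U{\left(F \right)} = 4 F^{2}$ ($U{\left(F \right)} = \left(F + F\right) \left(F + F\right) = 2 F 2 F = 4 F^{2}$)
$\left(z + U{\left(-4 \right)}\right)^{2} = \left(53 + 4 \left(-4\right)^{2}\right)^{2} = \left(53 + 4 \cdot 16\right)^{2} = \left(53 + 64\right)^{2} = 117^{2} = 13689$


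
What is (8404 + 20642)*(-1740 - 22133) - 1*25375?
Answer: -693440533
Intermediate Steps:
(8404 + 20642)*(-1740 - 22133) - 1*25375 = 29046*(-23873) - 25375 = -693415158 - 25375 = -693440533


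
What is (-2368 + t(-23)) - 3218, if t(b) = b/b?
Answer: -5585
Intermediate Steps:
t(b) = 1
(-2368 + t(-23)) - 3218 = (-2368 + 1) - 3218 = -2367 - 3218 = -5585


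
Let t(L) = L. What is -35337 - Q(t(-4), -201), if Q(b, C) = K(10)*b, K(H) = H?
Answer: -35297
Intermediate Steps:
Q(b, C) = 10*b
-35337 - Q(t(-4), -201) = -35337 - 10*(-4) = -35337 - 1*(-40) = -35337 + 40 = -35297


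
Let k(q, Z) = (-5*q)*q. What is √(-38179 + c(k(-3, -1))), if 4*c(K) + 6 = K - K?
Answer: I*√152722/2 ≈ 195.4*I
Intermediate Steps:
k(q, Z) = -5*q²
c(K) = -3/2 (c(K) = -3/2 + (K - K)/4 = -3/2 + (¼)*0 = -3/2 + 0 = -3/2)
√(-38179 + c(k(-3, -1))) = √(-38179 - 3/2) = √(-76361/2) = I*√152722/2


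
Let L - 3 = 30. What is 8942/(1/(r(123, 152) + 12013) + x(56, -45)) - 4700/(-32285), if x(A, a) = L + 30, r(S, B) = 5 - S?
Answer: 31250173135/219944791 ≈ 142.08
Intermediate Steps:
L = 33 (L = 3 + 30 = 33)
x(A, a) = 63 (x(A, a) = 33 + 30 = 63)
8942/(1/(r(123, 152) + 12013) + x(56, -45)) - 4700/(-32285) = 8942/(1/((5 - 1*123) + 12013) + 63) - 4700/(-32285) = 8942/(1/((5 - 123) + 12013) + 63) - 4700*(-1/32285) = 8942/(1/(-118 + 12013) + 63) + 940/6457 = 8942/(1/11895 + 63) + 940/6457 = 8942/(749386/11895) + 940/6457 = 8942*(11895/749386) + 940/6457 = 53182545/374693 + 940/6457 = 31250173135/219944791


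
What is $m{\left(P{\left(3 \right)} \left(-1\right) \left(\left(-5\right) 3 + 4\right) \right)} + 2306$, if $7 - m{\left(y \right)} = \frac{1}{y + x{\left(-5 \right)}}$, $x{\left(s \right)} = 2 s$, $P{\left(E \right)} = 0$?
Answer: $\frac{23131}{10} \approx 2313.1$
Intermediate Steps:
$m{\left(y \right)} = 7 - \frac{1}{-10 + y}$ ($m{\left(y \right)} = 7 - \frac{1}{y + 2 \left(-5\right)} = 7 - \frac{1}{y - 10} = 7 - \frac{1}{-10 + y}$)
$m{\left(P{\left(3 \right)} \left(-1\right) \left(\left(-5\right) 3 + 4\right) \right)} + 2306 = \frac{-71 + 7 \cdot 0 \left(-1\right) \left(\left(-5\right) 3 + 4\right)}{-10 + 0 \left(-1\right) \left(\left(-5\right) 3 + 4\right)} + 2306 = \frac{-71 + 7 \cdot 0 \left(-15 + 4\right)}{-10 + 0 \left(-15 + 4\right)} + 2306 = \frac{-71 + 7 \cdot 0 \left(-11\right)}{-10 + 0 \left(-11\right)} + 2306 = \frac{-71 + 7 \cdot 0}{-10 + 0} + 2306 = \frac{-71 + 0}{-10} + 2306 = \left(- \frac{1}{10}\right) \left(-71\right) + 2306 = \frac{71}{10} + 2306 = \frac{23131}{10}$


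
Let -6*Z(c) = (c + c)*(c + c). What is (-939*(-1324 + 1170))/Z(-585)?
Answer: -24101/38025 ≈ -0.63382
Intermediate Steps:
Z(c) = -2*c**2/3 (Z(c) = -(c + c)*(c + c)/6 = -2*c*2*c/6 = -2*c**2/3)
(-939*(-1324 + 1170))/Z(-585) = (-939*(-1324 + 1170))/((-2/3*(-585)**2)) = (-939*(-154))/((-2/3*342225)) = 144606/(-228150) = 144606*(-1/228150) = -24101/38025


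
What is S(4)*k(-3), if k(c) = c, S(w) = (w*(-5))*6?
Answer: 360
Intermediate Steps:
S(w) = -30*w (S(w) = -5*w*6 = -30*w)
S(4)*k(-3) = -30*4*(-3) = -120*(-3) = 360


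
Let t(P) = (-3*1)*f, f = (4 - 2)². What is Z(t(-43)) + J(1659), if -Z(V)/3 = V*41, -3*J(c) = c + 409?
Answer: 2360/3 ≈ 786.67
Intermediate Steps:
f = 4 (f = 2² = 4)
J(c) = -409/3 - c/3 (J(c) = -(c + 409)/3 = -(409 + c)/3 = -409/3 - c/3)
t(P) = -12 (t(P) = -3*1*4 = -3*4 = -12)
Z(V) = -123*V (Z(V) = -3*V*41 = -123*V)
Z(t(-43)) + J(1659) = -123*(-12) + (-409/3 - ⅓*1659) = 1476 + (-409/3 - 553) = 1476 - 2068/3 = 2360/3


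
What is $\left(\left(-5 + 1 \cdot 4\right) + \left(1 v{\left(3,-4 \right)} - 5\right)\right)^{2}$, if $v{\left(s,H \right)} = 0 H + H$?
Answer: $100$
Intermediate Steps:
$v{\left(s,H \right)} = H$ ($v{\left(s,H \right)} = 0 + H = H$)
$\left(\left(-5 + 1 \cdot 4\right) + \left(1 v{\left(3,-4 \right)} - 5\right)\right)^{2} = \left(\left(-5 + 1 \cdot 4\right) + \left(1 \left(-4\right) - 5\right)\right)^{2} = \left(\left(-5 + 4\right) - 9\right)^{2} = \left(-1 - 9\right)^{2} = \left(-10\right)^{2} = 100$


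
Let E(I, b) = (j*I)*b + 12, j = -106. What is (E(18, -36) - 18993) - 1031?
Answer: 48676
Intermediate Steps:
E(I, b) = 12 - 106*I*b (E(I, b) = (-106*I)*b + 12 = -106*I*b + 12 = 12 - 106*I*b)
(E(18, -36) - 18993) - 1031 = ((12 - 106*18*(-36)) - 18993) - 1031 = ((12 + 68688) - 18993) - 1031 = (68700 - 18993) - 1031 = 49707 - 1031 = 48676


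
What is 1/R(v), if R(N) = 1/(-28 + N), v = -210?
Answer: -238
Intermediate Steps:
1/R(v) = 1/(1/(-28 - 210)) = 1/(1/(-238)) = 1/(-1/238) = -238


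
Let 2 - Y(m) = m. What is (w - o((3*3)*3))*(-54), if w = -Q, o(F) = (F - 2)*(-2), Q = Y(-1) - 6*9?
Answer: -5454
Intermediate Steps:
Y(m) = 2 - m
Q = -51 (Q = (2 - 1*(-1)) - 6*9 = (2 + 1) - 54 = 3 - 54 = -51)
o(F) = 4 - 2*F (o(F) = (-2 + F)*(-2) = 4 - 2*F)
w = 51 (w = -1*(-51) = 51)
(w - o((3*3)*3))*(-54) = (51 - (4 - 2*3*3*3))*(-54) = (51 - (4 - 18*3))*(-54) = (51 - (4 - 2*27))*(-54) = (51 - (4 - 54))*(-54) = (51 - 1*(-50))*(-54) = (51 + 50)*(-54) = 101*(-54) = -5454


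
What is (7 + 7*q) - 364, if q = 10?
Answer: -287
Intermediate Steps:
(7 + 7*q) - 364 = (7 + 7*10) - 364 = (7 + 70) - 364 = 77 - 364 = -287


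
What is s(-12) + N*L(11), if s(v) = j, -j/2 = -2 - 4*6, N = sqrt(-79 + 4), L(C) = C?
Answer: 52 + 55*I*sqrt(3) ≈ 52.0 + 95.263*I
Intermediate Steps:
N = 5*I*sqrt(3) (N = sqrt(-75) = 5*I*sqrt(3) ≈ 8.6602*I)
j = 52 (j = -2*(-2 - 4*6) = -2*(-2 - 24) = -2*(-26) = 52)
s(v) = 52
s(-12) + N*L(11) = 52 + (5*I*sqrt(3))*11 = 52 + 55*I*sqrt(3)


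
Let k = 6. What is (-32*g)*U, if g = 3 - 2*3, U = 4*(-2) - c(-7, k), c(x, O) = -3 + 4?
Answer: -864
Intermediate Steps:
c(x, O) = 1
U = -9 (U = 4*(-2) - 1*1 = -8 - 1 = -9)
g = -3 (g = 3 - 6 = -3)
(-32*g)*U = -32*(-3)*(-9) = 96*(-9) = -864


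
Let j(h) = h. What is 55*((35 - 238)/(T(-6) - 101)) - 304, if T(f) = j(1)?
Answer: -3847/20 ≈ -192.35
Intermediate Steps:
T(f) = 1
55*((35 - 238)/(T(-6) - 101)) - 304 = 55*((35 - 238)/(1 - 101)) - 304 = 55*(-203/(-100)) - 304 = 55*(-203*(-1/100)) - 304 = 55*(203/100) - 304 = 2233/20 - 304 = -3847/20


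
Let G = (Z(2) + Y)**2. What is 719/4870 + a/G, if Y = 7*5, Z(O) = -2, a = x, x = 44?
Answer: 90661/482130 ≈ 0.18804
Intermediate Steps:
a = 44
Y = 35
G = 1089 (G = (-2 + 35)**2 = 33**2 = 1089)
719/4870 + a/G = 719/4870 + 44/1089 = 719*(1/4870) + 44*(1/1089) = 719/4870 + 4/99 = 90661/482130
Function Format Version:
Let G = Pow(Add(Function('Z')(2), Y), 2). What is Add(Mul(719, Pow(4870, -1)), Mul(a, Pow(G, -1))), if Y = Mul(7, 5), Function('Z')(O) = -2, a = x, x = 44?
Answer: Rational(90661, 482130) ≈ 0.18804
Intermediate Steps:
a = 44
Y = 35
G = 1089 (G = Pow(Add(-2, 35), 2) = Pow(33, 2) = 1089)
Add(Mul(719, Pow(4870, -1)), Mul(a, Pow(G, -1))) = Add(Mul(719, Pow(4870, -1)), Mul(44, Pow(1089, -1))) = Add(Mul(719, Rational(1, 4870)), Mul(44, Rational(1, 1089))) = Add(Rational(719, 4870), Rational(4, 99)) = Rational(90661, 482130)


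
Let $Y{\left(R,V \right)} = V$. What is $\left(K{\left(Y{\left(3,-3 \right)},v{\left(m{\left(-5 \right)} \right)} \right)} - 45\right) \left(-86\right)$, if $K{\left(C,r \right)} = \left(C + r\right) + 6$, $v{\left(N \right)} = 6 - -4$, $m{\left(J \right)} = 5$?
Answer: $2752$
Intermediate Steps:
$v{\left(N \right)} = 10$ ($v{\left(N \right)} = 6 + 4 = 10$)
$K{\left(C,r \right)} = 6 + C + r$
$\left(K{\left(Y{\left(3,-3 \right)},v{\left(m{\left(-5 \right)} \right)} \right)} - 45\right) \left(-86\right) = \left(\left(6 - 3 + 10\right) - 45\right) \left(-86\right) = \left(13 - 45\right) \left(-86\right) = \left(-32\right) \left(-86\right) = 2752$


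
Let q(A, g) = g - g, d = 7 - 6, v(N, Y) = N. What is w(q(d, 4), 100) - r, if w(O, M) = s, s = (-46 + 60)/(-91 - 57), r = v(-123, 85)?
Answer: 9095/74 ≈ 122.91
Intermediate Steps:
r = -123
s = -7/74 (s = 14/(-148) = 14*(-1/148) = -7/74 ≈ -0.094595)
d = 1
q(A, g) = 0
w(O, M) = -7/74
w(q(d, 4), 100) - r = -7/74 - 1*(-123) = -7/74 + 123 = 9095/74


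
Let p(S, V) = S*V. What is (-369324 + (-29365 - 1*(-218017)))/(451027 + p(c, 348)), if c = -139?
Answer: -180672/402655 ≈ -0.44870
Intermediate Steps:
(-369324 + (-29365 - 1*(-218017)))/(451027 + p(c, 348)) = (-369324 + (-29365 - 1*(-218017)))/(451027 - 139*348) = (-369324 + (-29365 + 218017))/(451027 - 48372) = (-369324 + 188652)/402655 = -180672*1/402655 = -180672/402655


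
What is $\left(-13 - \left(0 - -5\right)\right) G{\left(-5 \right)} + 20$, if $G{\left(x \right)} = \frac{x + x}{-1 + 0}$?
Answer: $-160$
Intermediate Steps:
$G{\left(x \right)} = - 2 x$ ($G{\left(x \right)} = \frac{2 x}{-1} = 2 x \left(-1\right) = - 2 x$)
$\left(-13 - \left(0 - -5\right)\right) G{\left(-5 \right)} + 20 = \left(-13 - \left(0 - -5\right)\right) \left(\left(-2\right) \left(-5\right)\right) + 20 = \left(-13 - \left(0 + 5\right)\right) 10 + 20 = \left(-13 - 5\right) 10 + 20 = \left(-18\right) 10 + 20 = -180 + 20 = -160$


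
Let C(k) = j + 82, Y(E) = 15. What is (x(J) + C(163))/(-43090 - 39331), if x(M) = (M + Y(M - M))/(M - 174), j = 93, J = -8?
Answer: -4549/2142946 ≈ -0.0021228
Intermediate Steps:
C(k) = 175 (C(k) = 93 + 82 = 175)
x(M) = (15 + M)/(-174 + M) (x(M) = (M + 15)/(M - 174) = (15 + M)/(-174 + M))
(x(J) + C(163))/(-43090 - 39331) = ((15 - 8)/(-174 - 8) + 175)/(-43090 - 39331) = (7/(-182) + 175)/(-82421) = (-1/182*7 + 175)*(-1/82421) = (-1/26 + 175)*(-1/82421) = (4549/26)*(-1/82421) = -4549/2142946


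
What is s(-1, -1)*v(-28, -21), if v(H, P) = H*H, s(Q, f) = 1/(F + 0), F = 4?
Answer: 196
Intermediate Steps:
s(Q, f) = ¼ (s(Q, f) = 1/(4 + 0) = 1/4 = ¼)
v(H, P) = H²
s(-1, -1)*v(-28, -21) = (¼)*(-28)² = (¼)*784 = 196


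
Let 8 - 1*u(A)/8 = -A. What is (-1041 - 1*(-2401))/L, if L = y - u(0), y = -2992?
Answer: -85/191 ≈ -0.44503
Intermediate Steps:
u(A) = 64 + 8*A (u(A) = 64 - (-8)*A = 64 + 8*A)
L = -3056 (L = -2992 - (64 + 8*0) = -2992 - (64 + 0) = -2992 - 1*64 = -2992 - 64 = -3056)
(-1041 - 1*(-2401))/L = (-1041 - 1*(-2401))/(-3056) = (-1041 + 2401)*(-1/3056) = 1360*(-1/3056) = -85/191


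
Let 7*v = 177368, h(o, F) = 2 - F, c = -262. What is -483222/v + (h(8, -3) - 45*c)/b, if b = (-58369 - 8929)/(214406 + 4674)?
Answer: -16376970400139/426303988 ≈ -38416.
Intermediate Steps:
b = -33649/109540 (b = -67298/219080 = -67298*1/219080 = -33649/109540 ≈ -0.30718)
v = 177368/7 (v = (⅐)*177368 = 177368/7 ≈ 25338.)
-483222/v + (h(8, -3) - 45*c)/b = -483222/177368/7 + ((2 - 1*(-3)) - 45*(-262))/(-33649/109540) = -483222*7/177368 + ((2 + 3) + 11790)*(-109540/33649) = -1691277/88684 + (5 + 11790)*(-109540/33649) = -1691277/88684 + 11795*(-109540/33649) = -1691277/88684 - 184574900/4807 = -16376970400139/426303988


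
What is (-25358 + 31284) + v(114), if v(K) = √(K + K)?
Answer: 5926 + 2*√57 ≈ 5941.1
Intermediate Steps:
v(K) = √2*√K (v(K) = √(2*K) = √2*√K)
(-25358 + 31284) + v(114) = (-25358 + 31284) + √2*√114 = 5926 + 2*√57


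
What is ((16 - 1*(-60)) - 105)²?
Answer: 841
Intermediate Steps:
((16 - 1*(-60)) - 105)² = ((16 + 60) - 105)² = (76 - 105)² = (-29)² = 841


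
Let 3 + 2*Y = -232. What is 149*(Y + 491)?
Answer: 111303/2 ≈ 55652.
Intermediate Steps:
Y = -235/2 (Y = -3/2 + (1/2)*(-232) = -3/2 - 116 = -235/2 ≈ -117.50)
149*(Y + 491) = 149*(-235/2 + 491) = 149*(747/2) = 111303/2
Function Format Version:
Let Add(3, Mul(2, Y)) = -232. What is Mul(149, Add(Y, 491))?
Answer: Rational(111303, 2) ≈ 55652.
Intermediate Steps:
Y = Rational(-235, 2) (Y = Add(Rational(-3, 2), Mul(Rational(1, 2), -232)) = Add(Rational(-3, 2), -116) = Rational(-235, 2) ≈ -117.50)
Mul(149, Add(Y, 491)) = Mul(149, Add(Rational(-235, 2), 491)) = Mul(149, Rational(747, 2)) = Rational(111303, 2)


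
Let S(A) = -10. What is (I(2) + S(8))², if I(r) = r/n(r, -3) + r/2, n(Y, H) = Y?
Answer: 64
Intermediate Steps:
I(r) = 1 + r/2 (I(r) = r/r + r/2 = 1 + r*(½) = 1 + r/2)
(I(2) + S(8))² = ((1 + (½)*2) - 10)² = ((1 + 1) - 10)² = (2 - 10)² = (-8)² = 64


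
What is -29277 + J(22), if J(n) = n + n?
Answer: -29233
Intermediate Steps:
J(n) = 2*n
-29277 + J(22) = -29277 + 2*22 = -29277 + 44 = -29233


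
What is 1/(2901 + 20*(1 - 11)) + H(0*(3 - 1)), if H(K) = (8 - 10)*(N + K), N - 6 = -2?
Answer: -21607/2701 ≈ -7.9996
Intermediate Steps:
N = 4 (N = 6 - 2 = 4)
H(K) = -8 - 2*K (H(K) = (8 - 10)*(4 + K) = -2*(4 + K) = -8 - 2*K)
1/(2901 + 20*(1 - 11)) + H(0*(3 - 1)) = 1/(2901 + 20*(1 - 11)) + (-8 - 0*(3 - 1)) = 1/(2901 + 20*(-10)) + (-8 - 0*2) = 1/(2901 - 200) + (-8 - 2*0) = 1/2701 + (-8 + 0) = 1/2701 - 8 = -21607/2701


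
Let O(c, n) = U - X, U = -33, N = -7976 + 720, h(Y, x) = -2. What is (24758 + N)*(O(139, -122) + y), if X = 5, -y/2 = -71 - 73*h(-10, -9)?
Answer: -3290376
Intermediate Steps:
N = -7256
y = -150 (y = -2*(-71 - 73*(-2)) = -2*(-71 + 146) = -2*75 = -150)
O(c, n) = -38 (O(c, n) = -33 - 1*5 = -33 - 5 = -38)
(24758 + N)*(O(139, -122) + y) = (24758 - 7256)*(-38 - 150) = 17502*(-188) = -3290376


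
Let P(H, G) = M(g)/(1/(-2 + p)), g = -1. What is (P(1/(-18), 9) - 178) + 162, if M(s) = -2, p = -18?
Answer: 24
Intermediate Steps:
P(H, G) = 40 (P(H, G) = -2/(1/(-2 - 18)) = -2/(1/(-20)) = -2/(-1/20) = -2*(-20) = 40)
(P(1/(-18), 9) - 178) + 162 = (40 - 178) + 162 = -138 + 162 = 24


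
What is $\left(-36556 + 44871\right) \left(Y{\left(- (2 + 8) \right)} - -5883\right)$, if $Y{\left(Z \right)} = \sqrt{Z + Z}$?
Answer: $48917145 + 16630 i \sqrt{5} \approx 4.8917 \cdot 10^{7} + 37186.0 i$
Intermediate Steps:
$Y{\left(Z \right)} = \sqrt{2} \sqrt{Z}$ ($Y{\left(Z \right)} = \sqrt{2 Z} = \sqrt{2} \sqrt{Z}$)
$\left(-36556 + 44871\right) \left(Y{\left(- (2 + 8) \right)} - -5883\right) = \left(-36556 + 44871\right) \left(\sqrt{2} \sqrt{- (2 + 8)} - -5883\right) = 8315 \left(\sqrt{2} \sqrt{\left(-1\right) 10} + 5883\right) = 8315 \left(\sqrt{2} \sqrt{-10} + 5883\right) = 8315 \left(\sqrt{2} i \sqrt{10} + 5883\right) = 8315 \left(2 i \sqrt{5} + 5883\right) = 8315 \left(5883 + 2 i \sqrt{5}\right) = 48917145 + 16630 i \sqrt{5}$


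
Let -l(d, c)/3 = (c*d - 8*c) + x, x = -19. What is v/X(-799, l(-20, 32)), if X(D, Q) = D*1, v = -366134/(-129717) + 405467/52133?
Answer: -71683626661/5403266552439 ≈ -0.013267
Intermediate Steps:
l(d, c) = 57 + 24*c - 3*c*d (l(d, c) = -3*((c*d - 8*c) - 19) = -3*((-8*c + c*d) - 19) = -3*(-19 - 8*c + c*d) = 57 + 24*c - 3*c*d)
v = 71683626661/6762536361 (v = -366134*(-1/129717) + 405467*(1/52133) = 366134/129717 + 405467/52133 = 71683626661/6762536361 ≈ 10.600)
X(D, Q) = D
v/X(-799, l(-20, 32)) = (71683626661/6762536361)/(-799) = (71683626661/6762536361)*(-1/799) = -71683626661/5403266552439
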